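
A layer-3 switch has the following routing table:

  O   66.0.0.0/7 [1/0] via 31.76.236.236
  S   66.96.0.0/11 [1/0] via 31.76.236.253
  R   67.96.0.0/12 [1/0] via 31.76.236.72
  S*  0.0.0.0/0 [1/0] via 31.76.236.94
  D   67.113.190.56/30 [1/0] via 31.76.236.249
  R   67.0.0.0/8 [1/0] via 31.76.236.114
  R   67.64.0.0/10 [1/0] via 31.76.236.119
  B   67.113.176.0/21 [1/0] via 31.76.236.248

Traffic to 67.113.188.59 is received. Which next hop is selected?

31.76.236.119

Routes whose prefix contains 67.113.188.59:
  0.0.0.0/0 (default, matches everything) -> 31.76.236.94
  66.0.0.0/7 (66.0.0.0 - 67.255.255.255) -> 31.76.236.236
  67.0.0.0/8 (67.0.0.0 - 67.255.255.255) -> 31.76.236.114
  67.64.0.0/10 (67.64.0.0 - 67.127.255.255) -> 31.76.236.119
More-specific entries that do NOT match:
  67.113.190.56/30 (67.113.190.56 - 67.113.190.59) does not contain 67.113.188.59
  67.113.176.0/21 (67.113.176.0 - 67.113.183.255) does not contain 67.113.188.59
  67.96.0.0/12 (67.96.0.0 - 67.111.255.255) does not contain 67.113.188.59
  66.96.0.0/11 (66.96.0.0 - 66.127.255.255) does not contain 67.113.188.59
Longest matching prefix is /10 -> next hop 31.76.236.119.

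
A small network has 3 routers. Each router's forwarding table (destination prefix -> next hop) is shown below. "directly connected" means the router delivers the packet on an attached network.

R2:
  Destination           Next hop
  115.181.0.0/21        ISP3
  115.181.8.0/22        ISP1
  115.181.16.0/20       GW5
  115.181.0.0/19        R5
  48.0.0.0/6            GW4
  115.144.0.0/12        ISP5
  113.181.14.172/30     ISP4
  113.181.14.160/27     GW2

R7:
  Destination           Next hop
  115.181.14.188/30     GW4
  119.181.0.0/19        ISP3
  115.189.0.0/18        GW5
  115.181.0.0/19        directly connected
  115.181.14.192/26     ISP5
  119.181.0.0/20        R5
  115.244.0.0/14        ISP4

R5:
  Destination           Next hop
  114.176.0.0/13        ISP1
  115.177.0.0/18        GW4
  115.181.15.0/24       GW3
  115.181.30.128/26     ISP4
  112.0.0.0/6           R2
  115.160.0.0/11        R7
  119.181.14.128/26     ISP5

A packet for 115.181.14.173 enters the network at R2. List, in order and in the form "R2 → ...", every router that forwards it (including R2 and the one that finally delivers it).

At R2: longest match for 115.181.14.173 is 115.181.0.0/19 -> R5
At R5: longest match for 115.181.14.173 is 115.160.0.0/11 -> R7
At R7: longest match for 115.181.14.173 is 115.181.0.0/19 -> directly connected

R2 → R5 → R7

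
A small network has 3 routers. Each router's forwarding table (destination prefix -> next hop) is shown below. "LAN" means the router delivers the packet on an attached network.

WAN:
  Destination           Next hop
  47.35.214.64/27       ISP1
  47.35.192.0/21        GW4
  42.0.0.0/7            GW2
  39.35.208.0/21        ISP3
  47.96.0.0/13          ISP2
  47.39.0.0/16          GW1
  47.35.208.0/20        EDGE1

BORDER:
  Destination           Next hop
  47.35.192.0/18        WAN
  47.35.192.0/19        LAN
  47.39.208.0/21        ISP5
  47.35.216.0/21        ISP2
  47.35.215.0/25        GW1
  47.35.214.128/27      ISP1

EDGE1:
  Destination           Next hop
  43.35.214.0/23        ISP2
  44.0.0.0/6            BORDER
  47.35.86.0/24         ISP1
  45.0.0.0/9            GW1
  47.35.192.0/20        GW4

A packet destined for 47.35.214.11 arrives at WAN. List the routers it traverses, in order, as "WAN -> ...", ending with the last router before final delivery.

WAN -> EDGE1 -> BORDER

At WAN: longest match for 47.35.214.11 is 47.35.208.0/20 -> EDGE1
At EDGE1: longest match for 47.35.214.11 is 44.0.0.0/6 -> BORDER
At BORDER: longest match for 47.35.214.11 is 47.35.192.0/19 -> LAN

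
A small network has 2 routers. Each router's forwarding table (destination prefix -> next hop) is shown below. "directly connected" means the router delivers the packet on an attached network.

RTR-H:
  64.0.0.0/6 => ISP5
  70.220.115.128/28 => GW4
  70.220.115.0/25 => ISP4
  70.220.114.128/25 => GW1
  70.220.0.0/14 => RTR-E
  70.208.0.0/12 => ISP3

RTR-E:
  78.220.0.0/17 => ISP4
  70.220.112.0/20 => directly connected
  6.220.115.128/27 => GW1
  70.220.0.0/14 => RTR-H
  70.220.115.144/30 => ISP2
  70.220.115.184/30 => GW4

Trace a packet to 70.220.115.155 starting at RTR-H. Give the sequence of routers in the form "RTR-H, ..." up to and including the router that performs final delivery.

RTR-H, RTR-E

At RTR-H: longest match for 70.220.115.155 is 70.220.0.0/14 -> RTR-E
At RTR-E: longest match for 70.220.115.155 is 70.220.112.0/20 -> directly connected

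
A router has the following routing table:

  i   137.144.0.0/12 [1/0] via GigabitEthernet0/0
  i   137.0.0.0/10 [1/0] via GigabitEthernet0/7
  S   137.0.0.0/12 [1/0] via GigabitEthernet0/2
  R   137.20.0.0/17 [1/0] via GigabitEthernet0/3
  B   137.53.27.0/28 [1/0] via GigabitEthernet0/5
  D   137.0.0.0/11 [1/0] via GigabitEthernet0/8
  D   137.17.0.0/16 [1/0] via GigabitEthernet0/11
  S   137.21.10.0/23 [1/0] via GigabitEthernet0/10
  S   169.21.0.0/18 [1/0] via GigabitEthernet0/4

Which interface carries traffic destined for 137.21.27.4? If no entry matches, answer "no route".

Routes whose prefix contains 137.21.27.4:
  137.0.0.0/10 (137.0.0.0 - 137.63.255.255) -> GigabitEthernet0/7
  137.0.0.0/11 (137.0.0.0 - 137.31.255.255) -> GigabitEthernet0/8
More-specific entries that do NOT match:
  137.53.27.0/28 (137.53.27.0 - 137.53.27.15) does not contain 137.21.27.4
  137.21.10.0/23 (137.21.10.0 - 137.21.11.255) does not contain 137.21.27.4
  169.21.0.0/18 (169.21.0.0 - 169.21.63.255) does not contain 137.21.27.4
  137.20.0.0/17 (137.20.0.0 - 137.20.127.255) does not contain 137.21.27.4
  137.17.0.0/16 (137.17.0.0 - 137.17.255.255) does not contain 137.21.27.4
  137.144.0.0/12 (137.144.0.0 - 137.159.255.255) does not contain 137.21.27.4
  137.0.0.0/12 (137.0.0.0 - 137.15.255.255) does not contain 137.21.27.4
Longest matching prefix is /11 -> interface GigabitEthernet0/8.

GigabitEthernet0/8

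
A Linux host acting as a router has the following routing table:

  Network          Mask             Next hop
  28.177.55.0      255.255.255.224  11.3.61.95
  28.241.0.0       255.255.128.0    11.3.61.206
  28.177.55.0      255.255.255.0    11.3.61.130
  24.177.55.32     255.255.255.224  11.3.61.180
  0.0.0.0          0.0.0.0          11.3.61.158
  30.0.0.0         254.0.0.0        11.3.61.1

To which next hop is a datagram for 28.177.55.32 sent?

11.3.61.130

Routes whose prefix contains 28.177.55.32:
  0.0.0.0/0 (default, matches everything) -> 11.3.61.158
  28.177.55.0/24 (28.177.55.0 - 28.177.55.255) -> 11.3.61.130
More-specific entries that do NOT match:
  28.177.55.0/27 (28.177.55.0 - 28.177.55.31) does not contain 28.177.55.32
  24.177.55.32/27 (24.177.55.32 - 24.177.55.63) does not contain 28.177.55.32
Longest matching prefix is /24 -> next hop 11.3.61.130.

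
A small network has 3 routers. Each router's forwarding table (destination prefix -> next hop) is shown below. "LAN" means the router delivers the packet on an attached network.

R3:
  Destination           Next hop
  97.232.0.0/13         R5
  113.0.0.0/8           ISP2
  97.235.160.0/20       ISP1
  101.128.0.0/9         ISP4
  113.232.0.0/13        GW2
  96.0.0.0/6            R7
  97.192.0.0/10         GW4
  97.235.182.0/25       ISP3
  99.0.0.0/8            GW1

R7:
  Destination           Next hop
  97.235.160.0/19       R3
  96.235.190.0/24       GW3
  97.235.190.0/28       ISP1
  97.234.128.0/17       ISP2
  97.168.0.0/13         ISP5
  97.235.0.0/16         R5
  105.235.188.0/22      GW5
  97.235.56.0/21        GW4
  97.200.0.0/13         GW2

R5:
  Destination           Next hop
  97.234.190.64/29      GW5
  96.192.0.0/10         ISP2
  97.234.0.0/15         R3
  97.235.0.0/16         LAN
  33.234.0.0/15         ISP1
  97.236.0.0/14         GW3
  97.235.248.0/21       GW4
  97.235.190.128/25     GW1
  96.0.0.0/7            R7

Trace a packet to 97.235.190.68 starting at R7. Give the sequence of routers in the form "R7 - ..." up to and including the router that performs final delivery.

At R7: longest match for 97.235.190.68 is 97.235.160.0/19 -> R3
At R3: longest match for 97.235.190.68 is 97.232.0.0/13 -> R5
At R5: longest match for 97.235.190.68 is 97.235.0.0/16 -> LAN

R7 - R3 - R5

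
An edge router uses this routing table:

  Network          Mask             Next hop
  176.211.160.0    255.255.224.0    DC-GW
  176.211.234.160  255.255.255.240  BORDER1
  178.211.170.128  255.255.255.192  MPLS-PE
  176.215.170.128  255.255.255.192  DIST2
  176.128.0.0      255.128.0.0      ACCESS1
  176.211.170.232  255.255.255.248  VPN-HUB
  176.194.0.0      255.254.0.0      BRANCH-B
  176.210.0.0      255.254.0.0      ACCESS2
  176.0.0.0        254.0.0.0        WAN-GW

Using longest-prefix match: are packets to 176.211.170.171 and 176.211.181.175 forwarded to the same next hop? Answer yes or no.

yes

176.211.170.171: longest match 176.211.160.0/19 -> DC-GW
176.211.181.175: longest match 176.211.160.0/19 -> DC-GW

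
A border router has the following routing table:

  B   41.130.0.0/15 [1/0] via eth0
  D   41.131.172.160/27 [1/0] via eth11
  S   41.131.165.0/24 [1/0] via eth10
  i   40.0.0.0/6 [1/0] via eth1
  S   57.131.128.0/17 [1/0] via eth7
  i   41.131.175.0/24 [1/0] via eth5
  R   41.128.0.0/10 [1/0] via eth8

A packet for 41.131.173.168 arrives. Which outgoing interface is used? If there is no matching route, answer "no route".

eth0

Routes whose prefix contains 41.131.173.168:
  40.0.0.0/6 (40.0.0.0 - 43.255.255.255) -> eth1
  41.128.0.0/10 (41.128.0.0 - 41.191.255.255) -> eth8
  41.130.0.0/15 (41.130.0.0 - 41.131.255.255) -> eth0
More-specific entries that do NOT match:
  41.131.172.160/27 (41.131.172.160 - 41.131.172.191) does not contain 41.131.173.168
  41.131.165.0/24 (41.131.165.0 - 41.131.165.255) does not contain 41.131.173.168
  41.131.175.0/24 (41.131.175.0 - 41.131.175.255) does not contain 41.131.173.168
  57.131.128.0/17 (57.131.128.0 - 57.131.255.255) does not contain 41.131.173.168
Longest matching prefix is /15 -> interface eth0.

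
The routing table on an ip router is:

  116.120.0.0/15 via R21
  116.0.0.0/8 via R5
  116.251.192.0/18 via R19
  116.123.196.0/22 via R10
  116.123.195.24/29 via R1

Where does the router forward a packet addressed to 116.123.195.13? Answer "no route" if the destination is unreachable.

R5

Routes whose prefix contains 116.123.195.13:
  116.0.0.0/8 (116.0.0.0 - 116.255.255.255) -> R5
More-specific entries that do NOT match:
  116.123.195.24/29 (116.123.195.24 - 116.123.195.31) does not contain 116.123.195.13
  116.123.196.0/22 (116.123.196.0 - 116.123.199.255) does not contain 116.123.195.13
  116.251.192.0/18 (116.251.192.0 - 116.251.255.255) does not contain 116.123.195.13
  116.120.0.0/15 (116.120.0.0 - 116.121.255.255) does not contain 116.123.195.13
Longest matching prefix is /8 -> next hop R5.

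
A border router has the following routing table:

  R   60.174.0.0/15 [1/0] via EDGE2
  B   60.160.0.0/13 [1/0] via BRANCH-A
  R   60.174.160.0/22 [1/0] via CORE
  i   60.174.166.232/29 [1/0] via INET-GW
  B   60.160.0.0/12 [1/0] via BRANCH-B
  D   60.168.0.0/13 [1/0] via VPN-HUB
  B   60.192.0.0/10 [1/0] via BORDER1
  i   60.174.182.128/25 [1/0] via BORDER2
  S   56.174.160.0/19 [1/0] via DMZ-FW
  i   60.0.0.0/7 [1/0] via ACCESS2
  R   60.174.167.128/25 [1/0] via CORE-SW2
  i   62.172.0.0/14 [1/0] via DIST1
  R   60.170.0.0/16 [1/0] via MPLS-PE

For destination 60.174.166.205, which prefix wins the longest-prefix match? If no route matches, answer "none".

60.174.0.0/15

Entries matching 60.174.166.205:
  60.0.0.0/7 (60.0.0.0 - 61.255.255.255)
  60.160.0.0/12 (60.160.0.0 - 60.175.255.255)
  60.168.0.0/13 (60.168.0.0 - 60.175.255.255)
  60.174.0.0/15 (60.174.0.0 - 60.175.255.255)
Most specific is 60.174.0.0/15.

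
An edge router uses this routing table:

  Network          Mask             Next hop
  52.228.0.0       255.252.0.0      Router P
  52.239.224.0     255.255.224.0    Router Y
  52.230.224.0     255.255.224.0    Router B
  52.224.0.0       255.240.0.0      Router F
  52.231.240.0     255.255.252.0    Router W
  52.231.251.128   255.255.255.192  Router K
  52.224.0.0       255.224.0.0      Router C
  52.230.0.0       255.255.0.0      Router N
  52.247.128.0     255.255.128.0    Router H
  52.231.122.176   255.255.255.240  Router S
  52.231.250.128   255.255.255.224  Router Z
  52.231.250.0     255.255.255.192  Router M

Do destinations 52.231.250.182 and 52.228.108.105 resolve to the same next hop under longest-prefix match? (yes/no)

52.231.250.182: longest match 52.228.0.0/14 -> Router P
52.228.108.105: longest match 52.228.0.0/14 -> Router P

yes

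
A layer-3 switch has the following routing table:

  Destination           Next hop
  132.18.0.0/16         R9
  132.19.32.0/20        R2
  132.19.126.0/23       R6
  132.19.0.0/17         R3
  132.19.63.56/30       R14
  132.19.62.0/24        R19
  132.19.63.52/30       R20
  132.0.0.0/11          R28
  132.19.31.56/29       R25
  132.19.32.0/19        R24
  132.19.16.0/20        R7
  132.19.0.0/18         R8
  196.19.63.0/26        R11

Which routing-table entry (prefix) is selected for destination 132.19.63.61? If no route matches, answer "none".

132.19.32.0/19

Entries matching 132.19.63.61:
  132.0.0.0/11 (132.0.0.0 - 132.31.255.255)
  132.19.0.0/17 (132.19.0.0 - 132.19.127.255)
  132.19.0.0/18 (132.19.0.0 - 132.19.63.255)
  132.19.32.0/19 (132.19.32.0 - 132.19.63.255)
Most specific is 132.19.32.0/19.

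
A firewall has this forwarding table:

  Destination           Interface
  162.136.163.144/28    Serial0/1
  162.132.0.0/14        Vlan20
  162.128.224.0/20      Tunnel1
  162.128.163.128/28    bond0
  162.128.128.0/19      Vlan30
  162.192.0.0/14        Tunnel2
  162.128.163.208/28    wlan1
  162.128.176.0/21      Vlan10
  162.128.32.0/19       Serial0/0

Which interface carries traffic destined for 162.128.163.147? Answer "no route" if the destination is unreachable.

No entry's prefix contains 162.128.163.147; there is no default route.

no route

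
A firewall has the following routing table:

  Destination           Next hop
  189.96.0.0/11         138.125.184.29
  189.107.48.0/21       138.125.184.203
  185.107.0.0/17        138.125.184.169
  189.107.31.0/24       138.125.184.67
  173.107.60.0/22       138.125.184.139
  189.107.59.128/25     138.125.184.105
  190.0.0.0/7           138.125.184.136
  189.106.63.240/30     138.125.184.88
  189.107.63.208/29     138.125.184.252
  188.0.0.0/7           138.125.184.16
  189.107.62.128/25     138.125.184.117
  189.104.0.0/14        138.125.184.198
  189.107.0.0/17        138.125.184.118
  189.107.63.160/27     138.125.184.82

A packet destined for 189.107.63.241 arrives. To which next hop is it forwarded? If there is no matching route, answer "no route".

Routes whose prefix contains 189.107.63.241:
  188.0.0.0/7 (188.0.0.0 - 189.255.255.255) -> 138.125.184.16
  189.96.0.0/11 (189.96.0.0 - 189.127.255.255) -> 138.125.184.29
  189.104.0.0/14 (189.104.0.0 - 189.107.255.255) -> 138.125.184.198
  189.107.0.0/17 (189.107.0.0 - 189.107.127.255) -> 138.125.184.118
More-specific entries that do NOT match:
  189.106.63.240/30 (189.106.63.240 - 189.106.63.243) does not contain 189.107.63.241
  189.107.63.208/29 (189.107.63.208 - 189.107.63.215) does not contain 189.107.63.241
  189.107.63.160/27 (189.107.63.160 - 189.107.63.191) does not contain 189.107.63.241
  189.107.59.128/25 (189.107.59.128 - 189.107.59.255) does not contain 189.107.63.241
  189.107.62.128/25 (189.107.62.128 - 189.107.62.255) does not contain 189.107.63.241
  189.107.31.0/24 (189.107.31.0 - 189.107.31.255) does not contain 189.107.63.241
  173.107.60.0/22 (173.107.60.0 - 173.107.63.255) does not contain 189.107.63.241
  189.107.48.0/21 (189.107.48.0 - 189.107.55.255) does not contain 189.107.63.241
Longest matching prefix is /17 -> next hop 138.125.184.118.

138.125.184.118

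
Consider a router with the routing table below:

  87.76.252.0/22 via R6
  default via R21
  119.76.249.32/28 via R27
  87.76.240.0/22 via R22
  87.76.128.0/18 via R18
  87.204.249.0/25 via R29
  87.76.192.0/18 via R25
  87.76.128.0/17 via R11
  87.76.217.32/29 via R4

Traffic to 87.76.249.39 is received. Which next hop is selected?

Routes whose prefix contains 87.76.249.39:
  0.0.0.0/0 (default, matches everything) -> R21
  87.76.128.0/17 (87.76.128.0 - 87.76.255.255) -> R11
  87.76.192.0/18 (87.76.192.0 - 87.76.255.255) -> R25
More-specific entries that do NOT match:
  87.76.217.32/29 (87.76.217.32 - 87.76.217.39) does not contain 87.76.249.39
  119.76.249.32/28 (119.76.249.32 - 119.76.249.47) does not contain 87.76.249.39
  87.204.249.0/25 (87.204.249.0 - 87.204.249.127) does not contain 87.76.249.39
  87.76.252.0/22 (87.76.252.0 - 87.76.255.255) does not contain 87.76.249.39
  87.76.240.0/22 (87.76.240.0 - 87.76.243.255) does not contain 87.76.249.39
Longest matching prefix is /18 -> next hop R25.

R25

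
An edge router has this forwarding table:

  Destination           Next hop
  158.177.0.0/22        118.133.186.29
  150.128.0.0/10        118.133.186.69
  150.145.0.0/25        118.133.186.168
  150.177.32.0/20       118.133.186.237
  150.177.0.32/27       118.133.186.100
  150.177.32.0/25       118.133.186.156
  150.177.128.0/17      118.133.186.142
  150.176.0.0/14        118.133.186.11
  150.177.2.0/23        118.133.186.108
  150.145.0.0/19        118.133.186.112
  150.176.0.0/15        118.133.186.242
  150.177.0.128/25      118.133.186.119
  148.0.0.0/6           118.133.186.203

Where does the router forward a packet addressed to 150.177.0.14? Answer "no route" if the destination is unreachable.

118.133.186.242

Routes whose prefix contains 150.177.0.14:
  148.0.0.0/6 (148.0.0.0 - 151.255.255.255) -> 118.133.186.203
  150.128.0.0/10 (150.128.0.0 - 150.191.255.255) -> 118.133.186.69
  150.176.0.0/14 (150.176.0.0 - 150.179.255.255) -> 118.133.186.11
  150.176.0.0/15 (150.176.0.0 - 150.177.255.255) -> 118.133.186.242
More-specific entries that do NOT match:
  150.177.0.32/27 (150.177.0.32 - 150.177.0.63) does not contain 150.177.0.14
  150.145.0.0/25 (150.145.0.0 - 150.145.0.127) does not contain 150.177.0.14
  150.177.32.0/25 (150.177.32.0 - 150.177.32.127) does not contain 150.177.0.14
  150.177.0.128/25 (150.177.0.128 - 150.177.0.255) does not contain 150.177.0.14
  150.177.2.0/23 (150.177.2.0 - 150.177.3.255) does not contain 150.177.0.14
  158.177.0.0/22 (158.177.0.0 - 158.177.3.255) does not contain 150.177.0.14
  150.177.32.0/20 (150.177.32.0 - 150.177.47.255) does not contain 150.177.0.14
  150.145.0.0/19 (150.145.0.0 - 150.145.31.255) does not contain 150.177.0.14
  150.177.128.0/17 (150.177.128.0 - 150.177.255.255) does not contain 150.177.0.14
Longest matching prefix is /15 -> next hop 118.133.186.242.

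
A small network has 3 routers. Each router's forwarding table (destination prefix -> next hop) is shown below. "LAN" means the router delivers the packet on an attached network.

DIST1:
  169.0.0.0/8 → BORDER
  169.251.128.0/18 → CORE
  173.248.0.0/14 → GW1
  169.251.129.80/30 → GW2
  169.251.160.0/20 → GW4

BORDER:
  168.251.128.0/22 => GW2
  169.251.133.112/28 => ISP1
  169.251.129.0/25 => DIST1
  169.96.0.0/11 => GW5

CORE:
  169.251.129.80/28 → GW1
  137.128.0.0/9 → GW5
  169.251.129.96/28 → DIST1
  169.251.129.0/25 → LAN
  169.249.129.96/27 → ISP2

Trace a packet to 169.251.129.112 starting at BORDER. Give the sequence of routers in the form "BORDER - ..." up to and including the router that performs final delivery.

BORDER - DIST1 - CORE

At BORDER: longest match for 169.251.129.112 is 169.251.129.0/25 -> DIST1
At DIST1: longest match for 169.251.129.112 is 169.251.128.0/18 -> CORE
At CORE: longest match for 169.251.129.112 is 169.251.129.0/25 -> LAN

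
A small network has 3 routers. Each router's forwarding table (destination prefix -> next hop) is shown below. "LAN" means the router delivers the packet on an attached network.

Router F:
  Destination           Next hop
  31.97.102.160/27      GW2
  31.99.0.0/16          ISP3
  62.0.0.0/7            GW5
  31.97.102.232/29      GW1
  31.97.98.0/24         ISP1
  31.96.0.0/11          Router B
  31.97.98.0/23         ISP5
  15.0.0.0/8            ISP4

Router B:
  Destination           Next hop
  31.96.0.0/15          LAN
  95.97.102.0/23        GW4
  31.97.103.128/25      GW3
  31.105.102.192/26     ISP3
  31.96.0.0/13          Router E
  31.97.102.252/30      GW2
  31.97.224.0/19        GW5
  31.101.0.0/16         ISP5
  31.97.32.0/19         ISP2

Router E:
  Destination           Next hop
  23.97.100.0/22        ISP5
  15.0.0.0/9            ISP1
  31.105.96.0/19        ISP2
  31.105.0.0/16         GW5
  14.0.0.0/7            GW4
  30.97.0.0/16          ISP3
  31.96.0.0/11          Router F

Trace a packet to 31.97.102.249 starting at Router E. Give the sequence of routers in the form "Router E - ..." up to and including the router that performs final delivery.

Router E - Router F - Router B

At Router E: longest match for 31.97.102.249 is 31.96.0.0/11 -> Router F
At Router F: longest match for 31.97.102.249 is 31.96.0.0/11 -> Router B
At Router B: longest match for 31.97.102.249 is 31.96.0.0/15 -> LAN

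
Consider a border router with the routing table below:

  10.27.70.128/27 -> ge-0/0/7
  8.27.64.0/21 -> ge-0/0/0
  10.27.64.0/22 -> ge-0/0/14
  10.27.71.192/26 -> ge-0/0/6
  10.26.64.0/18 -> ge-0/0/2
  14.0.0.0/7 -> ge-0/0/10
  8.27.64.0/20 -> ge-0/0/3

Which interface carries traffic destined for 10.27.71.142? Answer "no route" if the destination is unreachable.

no route

No entry's prefix contains 10.27.71.142; there is no default route.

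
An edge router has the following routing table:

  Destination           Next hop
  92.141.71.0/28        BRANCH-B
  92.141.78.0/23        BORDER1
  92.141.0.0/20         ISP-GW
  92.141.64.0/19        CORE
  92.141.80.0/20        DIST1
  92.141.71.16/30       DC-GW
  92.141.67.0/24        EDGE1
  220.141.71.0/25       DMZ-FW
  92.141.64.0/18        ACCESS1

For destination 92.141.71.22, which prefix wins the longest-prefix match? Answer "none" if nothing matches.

Entries matching 92.141.71.22:
  92.141.64.0/18 (92.141.64.0 - 92.141.127.255)
  92.141.64.0/19 (92.141.64.0 - 92.141.95.255)
Most specific is 92.141.64.0/19.

92.141.64.0/19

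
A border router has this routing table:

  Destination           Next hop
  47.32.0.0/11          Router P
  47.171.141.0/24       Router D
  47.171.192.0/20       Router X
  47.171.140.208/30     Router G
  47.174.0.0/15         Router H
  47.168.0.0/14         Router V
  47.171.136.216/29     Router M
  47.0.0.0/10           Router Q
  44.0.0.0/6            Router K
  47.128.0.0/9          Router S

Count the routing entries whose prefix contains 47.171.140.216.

3

Prefixes containing 47.171.140.216:
  44.0.0.0/6 (44.0.0.0 - 47.255.255.255)
  47.128.0.0/9 (47.128.0.0 - 47.255.255.255)
  47.168.0.0/14 (47.168.0.0 - 47.171.255.255)
Total matching entries: 3.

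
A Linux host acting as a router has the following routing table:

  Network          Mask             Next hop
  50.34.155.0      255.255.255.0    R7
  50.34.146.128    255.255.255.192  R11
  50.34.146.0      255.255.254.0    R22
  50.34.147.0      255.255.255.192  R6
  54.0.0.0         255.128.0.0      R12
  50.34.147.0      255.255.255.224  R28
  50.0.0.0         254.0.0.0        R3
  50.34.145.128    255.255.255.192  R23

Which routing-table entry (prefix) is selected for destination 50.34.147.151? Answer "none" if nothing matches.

Entries matching 50.34.147.151:
  50.0.0.0/7 (50.0.0.0 - 51.255.255.255)
  50.34.146.0/23 (50.34.146.0 - 50.34.147.255)
Most specific is 50.34.146.0/23.

50.34.146.0/23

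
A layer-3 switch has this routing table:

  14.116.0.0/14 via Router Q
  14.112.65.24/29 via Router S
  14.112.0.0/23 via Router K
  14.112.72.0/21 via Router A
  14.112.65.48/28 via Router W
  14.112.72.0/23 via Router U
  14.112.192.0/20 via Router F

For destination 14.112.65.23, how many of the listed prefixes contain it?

No listed prefix contains 14.112.65.23.
Total matching entries: 0.

0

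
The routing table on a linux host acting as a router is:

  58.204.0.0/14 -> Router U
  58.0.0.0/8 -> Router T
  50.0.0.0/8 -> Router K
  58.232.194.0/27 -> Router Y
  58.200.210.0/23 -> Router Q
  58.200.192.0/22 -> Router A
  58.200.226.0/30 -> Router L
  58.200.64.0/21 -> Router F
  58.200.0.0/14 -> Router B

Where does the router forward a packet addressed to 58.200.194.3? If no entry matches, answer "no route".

Routes whose prefix contains 58.200.194.3:
  58.0.0.0/8 (58.0.0.0 - 58.255.255.255) -> Router T
  58.200.0.0/14 (58.200.0.0 - 58.203.255.255) -> Router B
  58.200.192.0/22 (58.200.192.0 - 58.200.195.255) -> Router A
More-specific entries that do NOT match:
  58.200.226.0/30 (58.200.226.0 - 58.200.226.3) does not contain 58.200.194.3
  58.232.194.0/27 (58.232.194.0 - 58.232.194.31) does not contain 58.200.194.3
  58.200.210.0/23 (58.200.210.0 - 58.200.211.255) does not contain 58.200.194.3
Longest matching prefix is /22 -> next hop Router A.

Router A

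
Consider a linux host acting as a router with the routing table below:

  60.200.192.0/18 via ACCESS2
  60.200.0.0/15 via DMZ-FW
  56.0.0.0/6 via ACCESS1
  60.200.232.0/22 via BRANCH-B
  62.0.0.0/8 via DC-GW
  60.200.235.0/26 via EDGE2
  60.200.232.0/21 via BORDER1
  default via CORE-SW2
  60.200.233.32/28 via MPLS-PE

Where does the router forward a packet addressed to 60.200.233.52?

BRANCH-B

Routes whose prefix contains 60.200.233.52:
  0.0.0.0/0 (default, matches everything) -> CORE-SW2
  60.200.0.0/15 (60.200.0.0 - 60.201.255.255) -> DMZ-FW
  60.200.192.0/18 (60.200.192.0 - 60.200.255.255) -> ACCESS2
  60.200.232.0/21 (60.200.232.0 - 60.200.239.255) -> BORDER1
  60.200.232.0/22 (60.200.232.0 - 60.200.235.255) -> BRANCH-B
More-specific entries that do NOT match:
  60.200.233.32/28 (60.200.233.32 - 60.200.233.47) does not contain 60.200.233.52
  60.200.235.0/26 (60.200.235.0 - 60.200.235.63) does not contain 60.200.233.52
Longest matching prefix is /22 -> next hop BRANCH-B.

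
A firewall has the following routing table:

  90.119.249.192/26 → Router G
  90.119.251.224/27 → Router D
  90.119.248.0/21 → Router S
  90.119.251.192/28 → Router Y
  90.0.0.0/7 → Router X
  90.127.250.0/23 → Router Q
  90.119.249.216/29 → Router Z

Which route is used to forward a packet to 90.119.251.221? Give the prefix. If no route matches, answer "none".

90.119.248.0/21

Entries matching 90.119.251.221:
  90.0.0.0/7 (90.0.0.0 - 91.255.255.255)
  90.119.248.0/21 (90.119.248.0 - 90.119.255.255)
Most specific is 90.119.248.0/21.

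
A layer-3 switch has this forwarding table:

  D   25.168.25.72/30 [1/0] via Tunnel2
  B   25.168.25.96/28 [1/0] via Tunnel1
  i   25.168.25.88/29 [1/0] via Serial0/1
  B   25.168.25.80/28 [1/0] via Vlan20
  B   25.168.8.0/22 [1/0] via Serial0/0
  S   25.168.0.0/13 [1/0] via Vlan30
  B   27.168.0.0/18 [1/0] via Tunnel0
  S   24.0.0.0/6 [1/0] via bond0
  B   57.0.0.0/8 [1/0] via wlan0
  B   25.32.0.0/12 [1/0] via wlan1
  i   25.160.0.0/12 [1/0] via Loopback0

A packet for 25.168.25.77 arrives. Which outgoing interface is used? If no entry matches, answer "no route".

Vlan30

Routes whose prefix contains 25.168.25.77:
  24.0.0.0/6 (24.0.0.0 - 27.255.255.255) -> bond0
  25.160.0.0/12 (25.160.0.0 - 25.175.255.255) -> Loopback0
  25.168.0.0/13 (25.168.0.0 - 25.175.255.255) -> Vlan30
More-specific entries that do NOT match:
  25.168.25.72/30 (25.168.25.72 - 25.168.25.75) does not contain 25.168.25.77
  25.168.25.88/29 (25.168.25.88 - 25.168.25.95) does not contain 25.168.25.77
  25.168.25.96/28 (25.168.25.96 - 25.168.25.111) does not contain 25.168.25.77
  25.168.25.80/28 (25.168.25.80 - 25.168.25.95) does not contain 25.168.25.77
  25.168.8.0/22 (25.168.8.0 - 25.168.11.255) does not contain 25.168.25.77
  27.168.0.0/18 (27.168.0.0 - 27.168.63.255) does not contain 25.168.25.77
Longest matching prefix is /13 -> interface Vlan30.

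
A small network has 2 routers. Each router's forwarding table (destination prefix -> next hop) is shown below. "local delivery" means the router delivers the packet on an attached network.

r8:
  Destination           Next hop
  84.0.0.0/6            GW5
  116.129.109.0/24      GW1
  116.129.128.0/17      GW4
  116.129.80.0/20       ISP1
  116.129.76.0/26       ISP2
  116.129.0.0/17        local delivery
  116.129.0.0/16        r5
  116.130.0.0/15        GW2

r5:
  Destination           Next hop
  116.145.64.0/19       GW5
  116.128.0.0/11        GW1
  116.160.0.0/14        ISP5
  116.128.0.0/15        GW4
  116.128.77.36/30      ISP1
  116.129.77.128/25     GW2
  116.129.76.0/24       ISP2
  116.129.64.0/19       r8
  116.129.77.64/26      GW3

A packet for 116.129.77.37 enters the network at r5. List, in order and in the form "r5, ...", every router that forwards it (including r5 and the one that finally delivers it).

r5, r8

At r5: longest match for 116.129.77.37 is 116.129.64.0/19 -> r8
At r8: longest match for 116.129.77.37 is 116.129.0.0/17 -> local delivery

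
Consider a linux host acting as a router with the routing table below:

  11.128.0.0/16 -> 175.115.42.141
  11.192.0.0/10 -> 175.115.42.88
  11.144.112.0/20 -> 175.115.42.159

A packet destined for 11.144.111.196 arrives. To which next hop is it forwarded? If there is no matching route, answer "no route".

No entry's prefix contains 11.144.111.196; there is no default route.

no route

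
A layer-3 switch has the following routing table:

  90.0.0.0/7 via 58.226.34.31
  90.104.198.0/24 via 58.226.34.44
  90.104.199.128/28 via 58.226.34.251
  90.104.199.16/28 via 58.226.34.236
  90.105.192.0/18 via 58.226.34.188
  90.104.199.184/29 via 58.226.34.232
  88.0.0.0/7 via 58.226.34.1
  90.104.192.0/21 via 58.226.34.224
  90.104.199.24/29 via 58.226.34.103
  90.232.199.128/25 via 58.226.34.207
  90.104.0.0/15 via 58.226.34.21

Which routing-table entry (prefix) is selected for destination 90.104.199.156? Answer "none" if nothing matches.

90.104.192.0/21

Entries matching 90.104.199.156:
  90.0.0.0/7 (90.0.0.0 - 91.255.255.255)
  90.104.0.0/15 (90.104.0.0 - 90.105.255.255)
  90.104.192.0/21 (90.104.192.0 - 90.104.199.255)
Most specific is 90.104.192.0/21.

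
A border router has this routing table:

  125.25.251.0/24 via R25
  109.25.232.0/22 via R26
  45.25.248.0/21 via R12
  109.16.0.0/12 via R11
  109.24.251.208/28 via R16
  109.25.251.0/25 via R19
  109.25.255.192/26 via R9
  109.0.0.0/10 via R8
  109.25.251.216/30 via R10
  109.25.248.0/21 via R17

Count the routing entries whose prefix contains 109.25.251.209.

3

Prefixes containing 109.25.251.209:
  109.0.0.0/10 (109.0.0.0 - 109.63.255.255)
  109.16.0.0/12 (109.16.0.0 - 109.31.255.255)
  109.25.248.0/21 (109.25.248.0 - 109.25.255.255)
Total matching entries: 3.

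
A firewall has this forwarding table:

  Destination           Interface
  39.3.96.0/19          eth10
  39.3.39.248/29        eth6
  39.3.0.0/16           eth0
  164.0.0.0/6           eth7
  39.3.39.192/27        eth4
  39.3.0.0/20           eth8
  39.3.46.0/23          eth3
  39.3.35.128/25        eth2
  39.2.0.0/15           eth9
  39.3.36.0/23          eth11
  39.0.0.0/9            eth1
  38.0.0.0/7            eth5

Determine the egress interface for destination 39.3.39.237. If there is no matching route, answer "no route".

eth0

Routes whose prefix contains 39.3.39.237:
  38.0.0.0/7 (38.0.0.0 - 39.255.255.255) -> eth5
  39.0.0.0/9 (39.0.0.0 - 39.127.255.255) -> eth1
  39.2.0.0/15 (39.2.0.0 - 39.3.255.255) -> eth9
  39.3.0.0/16 (39.3.0.0 - 39.3.255.255) -> eth0
More-specific entries that do NOT match:
  39.3.39.248/29 (39.3.39.248 - 39.3.39.255) does not contain 39.3.39.237
  39.3.39.192/27 (39.3.39.192 - 39.3.39.223) does not contain 39.3.39.237
  39.3.35.128/25 (39.3.35.128 - 39.3.35.255) does not contain 39.3.39.237
  39.3.46.0/23 (39.3.46.0 - 39.3.47.255) does not contain 39.3.39.237
  39.3.36.0/23 (39.3.36.0 - 39.3.37.255) does not contain 39.3.39.237
  39.3.0.0/20 (39.3.0.0 - 39.3.15.255) does not contain 39.3.39.237
  39.3.96.0/19 (39.3.96.0 - 39.3.127.255) does not contain 39.3.39.237
Longest matching prefix is /16 -> interface eth0.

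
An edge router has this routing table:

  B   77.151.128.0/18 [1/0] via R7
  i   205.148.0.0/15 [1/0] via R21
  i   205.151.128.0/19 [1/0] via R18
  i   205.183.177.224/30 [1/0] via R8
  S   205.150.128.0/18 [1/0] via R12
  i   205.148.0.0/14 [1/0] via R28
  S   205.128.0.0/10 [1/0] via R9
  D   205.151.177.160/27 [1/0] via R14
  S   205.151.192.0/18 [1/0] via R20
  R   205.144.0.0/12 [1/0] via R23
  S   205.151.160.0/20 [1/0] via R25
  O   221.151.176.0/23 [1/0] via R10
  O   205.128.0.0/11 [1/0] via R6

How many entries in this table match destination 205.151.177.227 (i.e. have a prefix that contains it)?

4

Prefixes containing 205.151.177.227:
  205.128.0.0/10 (205.128.0.0 - 205.191.255.255)
  205.128.0.0/11 (205.128.0.0 - 205.159.255.255)
  205.144.0.0/12 (205.144.0.0 - 205.159.255.255)
  205.148.0.0/14 (205.148.0.0 - 205.151.255.255)
Total matching entries: 4.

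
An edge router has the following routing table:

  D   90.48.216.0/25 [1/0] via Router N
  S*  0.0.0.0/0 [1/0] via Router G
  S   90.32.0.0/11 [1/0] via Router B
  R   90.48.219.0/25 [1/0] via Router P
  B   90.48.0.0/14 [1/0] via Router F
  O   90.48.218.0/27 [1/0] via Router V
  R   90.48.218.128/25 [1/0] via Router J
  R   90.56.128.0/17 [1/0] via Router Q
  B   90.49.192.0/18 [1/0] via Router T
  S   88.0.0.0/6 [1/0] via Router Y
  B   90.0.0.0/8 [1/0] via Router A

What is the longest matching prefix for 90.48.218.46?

Entries matching 90.48.218.46:
  0.0.0.0/0 (default, matches everything)
  88.0.0.0/6 (88.0.0.0 - 91.255.255.255)
  90.0.0.0/8 (90.0.0.0 - 90.255.255.255)
  90.32.0.0/11 (90.32.0.0 - 90.63.255.255)
  90.48.0.0/14 (90.48.0.0 - 90.51.255.255)
Most specific is 90.48.0.0/14.

90.48.0.0/14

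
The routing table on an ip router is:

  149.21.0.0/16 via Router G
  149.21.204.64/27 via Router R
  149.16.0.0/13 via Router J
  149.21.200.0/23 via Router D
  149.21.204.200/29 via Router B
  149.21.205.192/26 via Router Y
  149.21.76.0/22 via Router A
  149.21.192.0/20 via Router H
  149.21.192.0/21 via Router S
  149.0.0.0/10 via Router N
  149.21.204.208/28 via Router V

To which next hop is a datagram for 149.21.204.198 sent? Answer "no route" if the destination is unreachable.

Router H

Routes whose prefix contains 149.21.204.198:
  149.0.0.0/10 (149.0.0.0 - 149.63.255.255) -> Router N
  149.16.0.0/13 (149.16.0.0 - 149.23.255.255) -> Router J
  149.21.0.0/16 (149.21.0.0 - 149.21.255.255) -> Router G
  149.21.192.0/20 (149.21.192.0 - 149.21.207.255) -> Router H
More-specific entries that do NOT match:
  149.21.204.200/29 (149.21.204.200 - 149.21.204.207) does not contain 149.21.204.198
  149.21.204.208/28 (149.21.204.208 - 149.21.204.223) does not contain 149.21.204.198
  149.21.204.64/27 (149.21.204.64 - 149.21.204.95) does not contain 149.21.204.198
  149.21.205.192/26 (149.21.205.192 - 149.21.205.255) does not contain 149.21.204.198
  149.21.200.0/23 (149.21.200.0 - 149.21.201.255) does not contain 149.21.204.198
  149.21.76.0/22 (149.21.76.0 - 149.21.79.255) does not contain 149.21.204.198
  149.21.192.0/21 (149.21.192.0 - 149.21.199.255) does not contain 149.21.204.198
Longest matching prefix is /20 -> next hop Router H.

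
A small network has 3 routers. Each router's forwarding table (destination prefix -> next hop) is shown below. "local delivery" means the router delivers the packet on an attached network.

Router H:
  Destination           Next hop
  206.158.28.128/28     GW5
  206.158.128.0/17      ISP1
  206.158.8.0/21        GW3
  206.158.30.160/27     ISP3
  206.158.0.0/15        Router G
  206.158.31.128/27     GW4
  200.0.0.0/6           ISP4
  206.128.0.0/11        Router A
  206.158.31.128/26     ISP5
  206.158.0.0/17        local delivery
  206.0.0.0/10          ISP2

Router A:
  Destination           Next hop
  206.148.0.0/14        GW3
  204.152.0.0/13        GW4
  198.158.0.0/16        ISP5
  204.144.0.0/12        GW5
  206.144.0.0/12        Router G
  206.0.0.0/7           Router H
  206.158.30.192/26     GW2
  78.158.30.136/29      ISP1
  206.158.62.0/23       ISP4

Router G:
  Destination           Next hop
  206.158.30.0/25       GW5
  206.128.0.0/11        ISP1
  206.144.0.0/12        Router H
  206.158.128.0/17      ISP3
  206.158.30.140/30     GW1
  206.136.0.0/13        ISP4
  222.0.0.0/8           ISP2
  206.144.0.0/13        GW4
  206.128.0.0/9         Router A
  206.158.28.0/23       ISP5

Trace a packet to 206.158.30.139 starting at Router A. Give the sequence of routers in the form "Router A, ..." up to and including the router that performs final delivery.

Router A, Router G, Router H

At Router A: longest match for 206.158.30.139 is 206.144.0.0/12 -> Router G
At Router G: longest match for 206.158.30.139 is 206.144.0.0/12 -> Router H
At Router H: longest match for 206.158.30.139 is 206.158.0.0/17 -> local delivery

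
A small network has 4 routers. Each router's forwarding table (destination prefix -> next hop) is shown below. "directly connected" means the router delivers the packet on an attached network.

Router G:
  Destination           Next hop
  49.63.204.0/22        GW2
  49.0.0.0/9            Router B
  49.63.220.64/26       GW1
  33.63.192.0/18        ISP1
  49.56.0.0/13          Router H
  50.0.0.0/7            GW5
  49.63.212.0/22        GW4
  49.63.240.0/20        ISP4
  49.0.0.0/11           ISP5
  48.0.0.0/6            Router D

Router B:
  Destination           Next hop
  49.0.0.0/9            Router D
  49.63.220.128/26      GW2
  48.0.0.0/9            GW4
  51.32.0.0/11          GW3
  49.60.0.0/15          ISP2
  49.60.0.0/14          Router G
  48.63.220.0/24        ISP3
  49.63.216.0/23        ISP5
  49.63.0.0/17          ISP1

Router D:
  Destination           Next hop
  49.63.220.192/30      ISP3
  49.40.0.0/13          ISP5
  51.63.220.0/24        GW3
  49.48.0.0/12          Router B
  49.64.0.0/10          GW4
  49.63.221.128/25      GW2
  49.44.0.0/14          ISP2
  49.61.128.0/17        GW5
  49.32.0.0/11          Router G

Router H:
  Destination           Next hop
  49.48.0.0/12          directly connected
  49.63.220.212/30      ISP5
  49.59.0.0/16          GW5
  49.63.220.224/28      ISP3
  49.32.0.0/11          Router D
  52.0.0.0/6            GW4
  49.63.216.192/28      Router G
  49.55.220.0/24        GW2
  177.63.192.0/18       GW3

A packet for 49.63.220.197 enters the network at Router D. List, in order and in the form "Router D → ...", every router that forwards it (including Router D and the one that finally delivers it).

Router D → Router B → Router G → Router H

At Router D: longest match for 49.63.220.197 is 49.48.0.0/12 -> Router B
At Router B: longest match for 49.63.220.197 is 49.60.0.0/14 -> Router G
At Router G: longest match for 49.63.220.197 is 49.56.0.0/13 -> Router H
At Router H: longest match for 49.63.220.197 is 49.48.0.0/12 -> directly connected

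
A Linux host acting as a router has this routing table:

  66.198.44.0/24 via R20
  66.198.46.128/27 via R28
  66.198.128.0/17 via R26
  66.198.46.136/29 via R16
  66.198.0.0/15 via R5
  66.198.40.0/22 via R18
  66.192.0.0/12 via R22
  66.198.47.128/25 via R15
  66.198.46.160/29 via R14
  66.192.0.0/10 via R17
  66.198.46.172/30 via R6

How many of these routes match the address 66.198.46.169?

3

Prefixes containing 66.198.46.169:
  66.192.0.0/10 (66.192.0.0 - 66.255.255.255)
  66.192.0.0/12 (66.192.0.0 - 66.207.255.255)
  66.198.0.0/15 (66.198.0.0 - 66.199.255.255)
Total matching entries: 3.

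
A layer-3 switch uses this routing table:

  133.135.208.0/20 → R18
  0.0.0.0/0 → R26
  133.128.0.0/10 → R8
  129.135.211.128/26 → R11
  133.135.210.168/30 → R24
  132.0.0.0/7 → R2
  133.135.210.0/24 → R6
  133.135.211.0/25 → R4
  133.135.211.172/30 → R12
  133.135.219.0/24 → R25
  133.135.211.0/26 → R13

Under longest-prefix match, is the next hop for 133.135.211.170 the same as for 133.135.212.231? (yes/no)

yes

133.135.211.170: longest match 133.135.208.0/20 -> R18
133.135.212.231: longest match 133.135.208.0/20 -> R18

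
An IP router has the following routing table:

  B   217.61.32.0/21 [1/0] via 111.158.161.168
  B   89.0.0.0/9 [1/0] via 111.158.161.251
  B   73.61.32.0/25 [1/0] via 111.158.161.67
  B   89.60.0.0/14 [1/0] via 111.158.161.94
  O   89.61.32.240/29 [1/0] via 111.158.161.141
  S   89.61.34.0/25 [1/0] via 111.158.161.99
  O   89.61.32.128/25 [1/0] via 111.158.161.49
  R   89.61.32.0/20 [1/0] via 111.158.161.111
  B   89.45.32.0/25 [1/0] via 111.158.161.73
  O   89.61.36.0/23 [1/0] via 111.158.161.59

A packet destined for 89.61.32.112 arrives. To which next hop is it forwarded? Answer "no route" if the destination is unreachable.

Routes whose prefix contains 89.61.32.112:
  89.0.0.0/9 (89.0.0.0 - 89.127.255.255) -> 111.158.161.251
  89.60.0.0/14 (89.60.0.0 - 89.63.255.255) -> 111.158.161.94
  89.61.32.0/20 (89.61.32.0 - 89.61.47.255) -> 111.158.161.111
More-specific entries that do NOT match:
  89.61.32.240/29 (89.61.32.240 - 89.61.32.247) does not contain 89.61.32.112
  73.61.32.0/25 (73.61.32.0 - 73.61.32.127) does not contain 89.61.32.112
  89.61.34.0/25 (89.61.34.0 - 89.61.34.127) does not contain 89.61.32.112
  89.61.32.128/25 (89.61.32.128 - 89.61.32.255) does not contain 89.61.32.112
  89.45.32.0/25 (89.45.32.0 - 89.45.32.127) does not contain 89.61.32.112
  89.61.36.0/23 (89.61.36.0 - 89.61.37.255) does not contain 89.61.32.112
  217.61.32.0/21 (217.61.32.0 - 217.61.39.255) does not contain 89.61.32.112
Longest matching prefix is /20 -> next hop 111.158.161.111.

111.158.161.111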